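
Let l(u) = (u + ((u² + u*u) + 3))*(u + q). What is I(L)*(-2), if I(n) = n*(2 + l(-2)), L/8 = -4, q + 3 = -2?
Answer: -3904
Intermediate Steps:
q = -5 (q = -3 - 2 = -5)
l(u) = (-5 + u)*(3 + u + 2*u²) (l(u) = (u + ((u² + u*u) + 3))*(u - 5) = (u + ((u² + u²) + 3))*(-5 + u) = (u + (2*u² + 3))*(-5 + u) = (u + (3 + 2*u²))*(-5 + u) = (3 + u + 2*u²)*(-5 + u) = (-5 + u)*(3 + u + 2*u²))
L = -32 (L = 8*(-4) = -32)
I(n) = -61*n (I(n) = n*(2 + (-15 - 9*(-2)² - 2*(-2) + 2*(-2)³)) = n*(2 + (-15 - 9*4 + 4 + 2*(-8))) = n*(2 + (-15 - 36 + 4 - 16)) = n*(2 - 63) = n*(-61) = -61*n)
I(L)*(-2) = -61*(-32)*(-2) = 1952*(-2) = -3904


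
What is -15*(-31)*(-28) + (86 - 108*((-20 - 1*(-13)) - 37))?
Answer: -8182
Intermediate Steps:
-15*(-31)*(-28) + (86 - 108*((-20 - 1*(-13)) - 37)) = 465*(-28) + (86 - 108*((-20 + 13) - 37)) = -13020 + (86 - 108*(-7 - 37)) = -13020 + (86 - 108*(-44)) = -13020 + (86 + 4752) = -13020 + 4838 = -8182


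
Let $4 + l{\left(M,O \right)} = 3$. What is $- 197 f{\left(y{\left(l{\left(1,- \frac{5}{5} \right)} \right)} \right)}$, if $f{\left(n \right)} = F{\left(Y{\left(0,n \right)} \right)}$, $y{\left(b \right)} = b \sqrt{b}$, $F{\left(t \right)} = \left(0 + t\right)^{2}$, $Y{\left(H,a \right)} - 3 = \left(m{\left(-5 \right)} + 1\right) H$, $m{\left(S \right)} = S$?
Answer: $-1773$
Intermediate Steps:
$l{\left(M,O \right)} = -1$ ($l{\left(M,O \right)} = -4 + 3 = -1$)
$Y{\left(H,a \right)} = 3 - 4 H$ ($Y{\left(H,a \right)} = 3 + \left(-5 + 1\right) H = 3 - 4 H$)
$F{\left(t \right)} = t^{2}$
$y{\left(b \right)} = b^{\frac{3}{2}}$
$f{\left(n \right)} = 9$ ($f{\left(n \right)} = \left(3 - 0\right)^{2} = \left(3 + 0\right)^{2} = 3^{2} = 9$)
$- 197 f{\left(y{\left(l{\left(1,- \frac{5}{5} \right)} \right)} \right)} = \left(-197\right) 9 = -1773$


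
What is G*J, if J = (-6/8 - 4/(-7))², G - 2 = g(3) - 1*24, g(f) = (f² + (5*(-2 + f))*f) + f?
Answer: 125/784 ≈ 0.15944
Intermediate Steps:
g(f) = f + f² + f*(-10 + 5*f) (g(f) = (f² + (-10 + 5*f)*f) + f = (f² + f*(-10 + 5*f)) + f = f + f² + f*(-10 + 5*f))
G = 5 (G = 2 + (3*3*(-3 + 2*3) - 1*24) = 2 + (3*3*(-3 + 6) - 24) = 2 + (3*3*3 - 24) = 2 + (27 - 24) = 2 + 3 = 5)
J = 25/784 (J = (-6*⅛ - 4*(-⅐))² = (-¾ + 4/7)² = (-5/28)² = 25/784 ≈ 0.031888)
G*J = 5*(25/784) = 125/784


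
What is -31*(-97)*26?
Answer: 78182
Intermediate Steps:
-31*(-97)*26 = 3007*26 = 78182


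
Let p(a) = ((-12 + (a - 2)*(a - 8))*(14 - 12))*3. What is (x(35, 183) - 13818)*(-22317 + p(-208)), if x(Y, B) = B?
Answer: -3405627585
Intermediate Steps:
p(a) = -72 + 6*(-8 + a)*(-2 + a) (p(a) = ((-12 + (-2 + a)*(-8 + a))*2)*3 = ((-12 + (-8 + a)*(-2 + a))*2)*3 = (-24 + 2*(-8 + a)*(-2 + a))*3 = -72 + 6*(-8 + a)*(-2 + a))
(x(35, 183) - 13818)*(-22317 + p(-208)) = (183 - 13818)*(-22317 + (24 - 60*(-208) + 6*(-208)²)) = -13635*(-22317 + (24 + 12480 + 6*43264)) = -13635*(-22317 + (24 + 12480 + 259584)) = -13635*(-22317 + 272088) = -13635*249771 = -3405627585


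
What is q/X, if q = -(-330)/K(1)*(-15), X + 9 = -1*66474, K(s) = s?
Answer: 550/7387 ≈ 0.074455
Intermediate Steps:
X = -66483 (X = -9 - 1*66474 = -9 - 66474 = -66483)
q = -4950 (q = -(-330)/1*(-15) = -(-330)*(-15) = -15*(-22)*(-15) = 330*(-15) = -4950)
q/X = -4950/(-66483) = -4950*(-1/66483) = 550/7387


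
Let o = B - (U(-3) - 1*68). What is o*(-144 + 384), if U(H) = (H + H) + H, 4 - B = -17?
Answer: 23520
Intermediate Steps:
B = 21 (B = 4 - 1*(-17) = 4 + 17 = 21)
U(H) = 3*H (U(H) = 2*H + H = 3*H)
o = 98 (o = 21 - (3*(-3) - 1*68) = 21 - (-9 - 68) = 21 - 1*(-77) = 21 + 77 = 98)
o*(-144 + 384) = 98*(-144 + 384) = 98*240 = 23520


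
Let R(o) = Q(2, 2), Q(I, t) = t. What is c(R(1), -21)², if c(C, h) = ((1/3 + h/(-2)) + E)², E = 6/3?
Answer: 35153041/1296 ≈ 27124.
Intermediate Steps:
E = 2 (E = 6*(⅓) = 2)
R(o) = 2
c(C, h) = (7/3 - h/2)² (c(C, h) = ((1/3 + h/(-2)) + 2)² = ((1*(⅓) + h*(-½)) + 2)² = ((⅓ - h/2) + 2)² = (7/3 - h/2)²)
c(R(1), -21)² = ((-14 + 3*(-21))²/36)² = ((-14 - 63)²/36)² = ((1/36)*(-77)²)² = ((1/36)*5929)² = (5929/36)² = 35153041/1296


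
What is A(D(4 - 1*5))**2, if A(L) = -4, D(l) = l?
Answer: 16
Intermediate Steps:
A(D(4 - 1*5))**2 = (-4)**2 = 16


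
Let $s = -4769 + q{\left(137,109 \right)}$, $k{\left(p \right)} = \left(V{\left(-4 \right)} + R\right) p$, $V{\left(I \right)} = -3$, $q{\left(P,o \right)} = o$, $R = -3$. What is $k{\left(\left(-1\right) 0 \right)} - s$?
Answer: $4660$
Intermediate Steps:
$k{\left(p \right)} = - 6 p$ ($k{\left(p \right)} = \left(-3 - 3\right) p = - 6 p$)
$s = -4660$ ($s = -4769 + 109 = -4660$)
$k{\left(\left(-1\right) 0 \right)} - s = - 6 \left(\left(-1\right) 0\right) - -4660 = \left(-6\right) 0 + 4660 = 0 + 4660 = 4660$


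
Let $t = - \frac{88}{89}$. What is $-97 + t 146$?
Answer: $- \frac{21481}{89} \approx -241.36$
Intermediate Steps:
$t = - \frac{88}{89}$ ($t = \left(-88\right) \frac{1}{89} = - \frac{88}{89} \approx -0.98876$)
$-97 + t 146 = -97 - \frac{12848}{89} = - \frac{21481}{89}$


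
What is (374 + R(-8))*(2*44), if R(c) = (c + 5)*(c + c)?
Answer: 37136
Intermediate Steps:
R(c) = 2*c*(5 + c) (R(c) = (5 + c)*(2*c) = 2*c*(5 + c))
(374 + R(-8))*(2*44) = (374 + 2*(-8)*(5 - 8))*(2*44) = (374 + 2*(-8)*(-3))*88 = (374 + 48)*88 = 422*88 = 37136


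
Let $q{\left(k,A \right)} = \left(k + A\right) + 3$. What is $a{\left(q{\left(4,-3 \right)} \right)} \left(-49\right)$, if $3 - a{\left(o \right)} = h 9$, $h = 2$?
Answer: $735$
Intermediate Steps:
$q{\left(k,A \right)} = 3 + A + k$ ($q{\left(k,A \right)} = \left(A + k\right) + 3 = 3 + A + k$)
$a{\left(o \right)} = -15$ ($a{\left(o \right)} = 3 - 2 \cdot 9 = 3 - 18 = -15$)
$a{\left(q{\left(4,-3 \right)} \right)} \left(-49\right) = \left(-15\right) \left(-49\right) = 735$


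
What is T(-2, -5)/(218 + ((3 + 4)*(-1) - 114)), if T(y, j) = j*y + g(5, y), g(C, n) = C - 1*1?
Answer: 14/97 ≈ 0.14433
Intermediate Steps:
g(C, n) = -1 + C (g(C, n) = C - 1 = -1 + C)
T(y, j) = 4 + j*y (T(y, j) = j*y + (-1 + 5) = j*y + 4 = 4 + j*y)
T(-2, -5)/(218 + ((3 + 4)*(-1) - 114)) = (4 - 5*(-2))/(218 + ((3 + 4)*(-1) - 114)) = (4 + 10)/(218 + (7*(-1) - 114)) = 14/(218 + (-7 - 114)) = 14/(218 - 121) = 14/97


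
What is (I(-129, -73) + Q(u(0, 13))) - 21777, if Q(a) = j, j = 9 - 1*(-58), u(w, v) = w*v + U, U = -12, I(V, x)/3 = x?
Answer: -21929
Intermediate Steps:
I(V, x) = 3*x
u(w, v) = -12 + v*w (u(w, v) = w*v - 12 = v*w - 12 = -12 + v*w)
j = 67 (j = 9 + 58 = 67)
Q(a) = 67
(I(-129, -73) + Q(u(0, 13))) - 21777 = (3*(-73) + 67) - 21777 = (-219 + 67) - 21777 = -152 - 21777 = -21929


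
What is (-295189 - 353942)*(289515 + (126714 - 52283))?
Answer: -236248630926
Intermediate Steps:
(-295189 - 353942)*(289515 + (126714 - 52283)) = -649131*(289515 + 74431) = -649131*363946 = -236248630926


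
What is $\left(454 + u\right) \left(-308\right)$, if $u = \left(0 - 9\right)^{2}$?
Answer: $-164780$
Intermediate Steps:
$u = 81$ ($u = \left(-9\right)^{2} = 81$)
$\left(454 + u\right) \left(-308\right) = \left(454 + 81\right) \left(-308\right) = 535 \left(-308\right) = -164780$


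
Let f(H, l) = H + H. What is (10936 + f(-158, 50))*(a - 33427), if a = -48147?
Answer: -866315880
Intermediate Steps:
f(H, l) = 2*H
(10936 + f(-158, 50))*(a - 33427) = (10936 + 2*(-158))*(-48147 - 33427) = (10936 - 316)*(-81574) = 10620*(-81574) = -866315880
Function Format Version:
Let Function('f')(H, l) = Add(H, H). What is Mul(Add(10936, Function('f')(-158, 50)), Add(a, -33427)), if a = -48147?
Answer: -866315880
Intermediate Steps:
Function('f')(H, l) = Mul(2, H)
Mul(Add(10936, Function('f')(-158, 50)), Add(a, -33427)) = Mul(Add(10936, Mul(2, -158)), Add(-48147, -33427)) = Mul(Add(10936, -316), -81574) = Mul(10620, -81574) = -866315880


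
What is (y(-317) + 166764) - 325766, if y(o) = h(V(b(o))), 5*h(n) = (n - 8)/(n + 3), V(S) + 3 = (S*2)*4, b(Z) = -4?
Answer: -25440277/160 ≈ -1.5900e+5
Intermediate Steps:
V(S) = -3 + 8*S (V(S) = -3 + (S*2)*4 = -3 + (2*S)*4 = -3 + 8*S)
h(n) = (-8 + n)/(5*(3 + n)) (h(n) = ((n - 8)/(n + 3))/5 = ((-8 + n)/(3 + n))/5 = (-8 + n)/(5*(3 + n)))
y(o) = 43/160 (y(o) = (-8 + (-3 + 8*(-4)))/(5*(3 + (-3 + 8*(-4)))) = (-8 + (-3 - 32))/(5*(3 + (-3 - 32))) = (-8 - 35)/(5*(3 - 35)) = (1/5)*(-43)/(-32) = (1/5)*(-1/32)*(-43) = 43/160)
(y(-317) + 166764) - 325766 = (43/160 + 166764) - 325766 = 26682283/160 - 325766 = -25440277/160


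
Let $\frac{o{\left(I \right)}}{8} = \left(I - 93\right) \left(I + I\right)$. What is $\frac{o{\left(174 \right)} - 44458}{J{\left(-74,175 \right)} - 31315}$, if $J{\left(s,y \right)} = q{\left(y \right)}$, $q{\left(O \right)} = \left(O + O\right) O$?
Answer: $\frac{181046}{29935} \approx 6.048$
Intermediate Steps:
$q{\left(O \right)} = 2 O^{2}$ ($q{\left(O \right)} = 2 O O = 2 O^{2}$)
$o{\left(I \right)} = 16 I \left(-93 + I\right)$ ($o{\left(I \right)} = 8 \left(I - 93\right) \left(I + I\right) = 8 \left(-93 + I\right) 2 I = 8 \cdot 2 I \left(-93 + I\right) = 16 I \left(-93 + I\right)$)
$J{\left(s,y \right)} = 2 y^{2}$
$\frac{o{\left(174 \right)} - 44458}{J{\left(-74,175 \right)} - 31315} = \frac{16 \cdot 174 \left(-93 + 174\right) - 44458}{2 \cdot 175^{2} - 31315} = \frac{16 \cdot 174 \cdot 81 - 44458}{2 \cdot 30625 - 31315} = \frac{225504 - 44458}{61250 - 31315} = \frac{181046}{29935}$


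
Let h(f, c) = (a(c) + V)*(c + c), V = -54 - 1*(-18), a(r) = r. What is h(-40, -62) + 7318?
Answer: 19470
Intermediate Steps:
V = -36 (V = -54 + 18 = -36)
h(f, c) = 2*c*(-36 + c) (h(f, c) = (c - 36)*(c + c) = (-36 + c)*(2*c) = 2*c*(-36 + c))
h(-40, -62) + 7318 = 2*(-62)*(-36 - 62) + 7318 = 2*(-62)*(-98) + 7318 = 12152 + 7318 = 19470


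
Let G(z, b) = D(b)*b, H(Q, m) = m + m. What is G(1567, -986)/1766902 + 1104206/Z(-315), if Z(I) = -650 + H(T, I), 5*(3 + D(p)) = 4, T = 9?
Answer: -487755253309/565408640 ≈ -862.66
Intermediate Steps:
D(p) = -11/5 (D(p) = -3 + (⅕)*4 = -3 + ⅘ = -11/5)
H(Q, m) = 2*m
G(z, b) = -11*b/5
Z(I) = -650 + 2*I
G(1567, -986)/1766902 + 1104206/Z(-315) = -11/5*(-986)/1766902 + 1104206/(-650 + 2*(-315)) = (10846/5)*(1/1766902) + 1104206/(-650 - 630) = 5423/4417255 + 1104206/(-1280) = 5423/4417255 + 1104206*(-1/1280) = 5423/4417255 - 552103/640 = -487755253309/565408640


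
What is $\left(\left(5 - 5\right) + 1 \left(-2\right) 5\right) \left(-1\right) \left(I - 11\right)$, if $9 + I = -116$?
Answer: $-1360$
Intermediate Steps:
$I = -125$ ($I = -9 - 116 = -125$)
$\left(\left(5 - 5\right) + 1 \left(-2\right) 5\right) \left(-1\right) \left(I - 11\right) = \left(\left(5 - 5\right) + 1 \left(-2\right) 5\right) \left(-1\right) \left(-125 - 11\right) = \left(\left(5 - 5\right) - 10\right) \left(-1\right) \left(-125 + \left(-73 + 62\right)\right) = \left(0 - 10\right) \left(-1\right) \left(-125 - 11\right) = \left(-10\right) \left(-1\right) \left(-136\right) = 10 \left(-136\right) = -1360$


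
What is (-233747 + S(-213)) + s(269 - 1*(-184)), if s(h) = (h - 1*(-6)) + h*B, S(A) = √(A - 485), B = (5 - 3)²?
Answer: -231476 + I*√698 ≈ -2.3148e+5 + 26.42*I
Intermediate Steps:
B = 4 (B = 2² = 4)
S(A) = √(-485 + A)
s(h) = 6 + 5*h (s(h) = (h - 1*(-6)) + h*4 = (h + 6) + 4*h = (6 + h) + 4*h = 6 + 5*h)
(-233747 + S(-213)) + s(269 - 1*(-184)) = (-233747 + √(-485 - 213)) + (6 + 5*(269 - 1*(-184))) = (-233747 + √(-698)) + (6 + 5*(269 + 184)) = (-233747 + I*√698) + (6 + 5*453) = (-233747 + I*√698) + (6 + 2265) = (-233747 + I*√698) + 2271 = -231476 + I*√698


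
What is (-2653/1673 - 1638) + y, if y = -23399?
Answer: -5984222/239 ≈ -25039.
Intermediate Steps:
(-2653/1673 - 1638) + y = (-2653/1673 - 1638) - 23399 = (-2653*1/1673 - 1638) - 23399 = (-379/239 - 1638) - 23399 = -391861/239 - 23399 = -5984222/239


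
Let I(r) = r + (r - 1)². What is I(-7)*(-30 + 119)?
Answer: 5073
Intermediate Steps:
I(r) = r + (-1 + r)²
I(-7)*(-30 + 119) = (-7 + (-1 - 7)²)*(-30 + 119) = (-7 + (-8)²)*89 = (-7 + 64)*89 = 57*89 = 5073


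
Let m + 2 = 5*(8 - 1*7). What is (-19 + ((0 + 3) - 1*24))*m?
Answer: -120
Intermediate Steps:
m = 3 (m = -2 + 5*(8 - 1*7) = -2 + 5*(8 - 7) = -2 + 5*1 = -2 + 5 = 3)
(-19 + ((0 + 3) - 1*24))*m = (-19 + ((0 + 3) - 1*24))*3 = (-19 + (3 - 24))*3 = (-19 - 21)*3 = -40*3 = -120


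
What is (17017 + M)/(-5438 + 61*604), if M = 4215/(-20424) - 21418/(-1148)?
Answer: 33285498433/61364057776 ≈ 0.54243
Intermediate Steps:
M = 36050201/1953896 (M = 4215*(-1/20424) - 21418*(-1/1148) = -1405/6808 + 10709/574 = 36050201/1953896 ≈ 18.450)
(17017 + M)/(-5438 + 61*604) = (17017 + 36050201/1953896)/(-5438 + 61*604) = 33285498433/(1953896*(-5438 + 36844)) = (33285498433/1953896)/31406 = (33285498433/1953896)*(1/31406) = 33285498433/61364057776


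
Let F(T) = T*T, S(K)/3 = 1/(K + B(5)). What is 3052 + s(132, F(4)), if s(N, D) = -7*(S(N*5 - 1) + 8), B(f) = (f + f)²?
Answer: 757981/253 ≈ 2996.0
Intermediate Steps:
B(f) = 4*f² (B(f) = (2*f)² = 4*f²)
S(K) = 3/(100 + K) (S(K) = 3/(K + 4*5²) = 3/(K + 4*25) = 3/(K + 100) = 3/(100 + K))
F(T) = T²
s(N, D) = -56 - 21/(99 + 5*N) (s(N, D) = -7*(3/(100 + (N*5 - 1)) + 8) = -7*(3/(100 + (5*N - 1)) + 8) = -7*(3/(100 + (-1 + 5*N)) + 8) = -7*(3/(99 + 5*N) + 8) = -7*(8 + 3/(99 + 5*N)) = -56 - 21/(99 + 5*N))
3052 + s(132, F(4)) = 3052 + 35*(-159 - 8*132)/(99 + 5*132) = 3052 + 35*(-159 - 1056)/(99 + 660) = 3052 + 35*(-1215)/759 = 3052 + 35*(1/759)*(-1215) = 3052 - 14175/253 = 757981/253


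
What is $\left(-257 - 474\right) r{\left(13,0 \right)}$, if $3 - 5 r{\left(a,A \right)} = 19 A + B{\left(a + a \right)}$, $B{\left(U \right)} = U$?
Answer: $\frac{16813}{5} \approx 3362.6$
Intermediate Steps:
$r{\left(a,A \right)} = \frac{3}{5} - \frac{19 A}{5} - \frac{2 a}{5}$ ($r{\left(a,A \right)} = \frac{3}{5} - \frac{19 A + \left(a + a\right)}{5} = \frac{3}{5} - \frac{19 A + 2 a}{5} = \frac{3}{5} - \frac{2 a + 19 A}{5} = \frac{3}{5} - \left(\frac{2 a}{5} + \frac{19 A}{5}\right) = \frac{3}{5} - \frac{19 A}{5} - \frac{2 a}{5}$)
$\left(-257 - 474\right) r{\left(13,0 \right)} = \left(-257 - 474\right) \left(\frac{3}{5} - 0 - \frac{26}{5}\right) = - 731 \left(\frac{3}{5} + 0 - \frac{26}{5}\right) = \left(-731\right) \left(- \frac{23}{5}\right) = \frac{16813}{5}$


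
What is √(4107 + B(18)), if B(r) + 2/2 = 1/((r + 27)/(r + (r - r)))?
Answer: 2*√25665/5 ≈ 64.081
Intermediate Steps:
B(r) = -1 + r/(27 + r) (B(r) = -1 + 1/((r + 27)/(r + (r - r))) = -1 + 1/((27 + r)/(r + 0)) = -1 + 1/((27 + r)/r) = -1 + r/(27 + r))
√(4107 + B(18)) = √(4107 - 27/(27 + 18)) = √(4107 - 27/45) = √(4107 - 27*1/45) = √(4107 - ⅗) = √(20532/5) = 2*√25665/5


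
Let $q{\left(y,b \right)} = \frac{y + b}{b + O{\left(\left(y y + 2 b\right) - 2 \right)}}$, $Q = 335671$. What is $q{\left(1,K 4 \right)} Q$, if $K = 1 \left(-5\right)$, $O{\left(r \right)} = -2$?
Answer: $\frac{6377749}{22} \approx 2.899 \cdot 10^{5}$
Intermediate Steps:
$K = -5$
$q{\left(y,b \right)} = \frac{b + y}{-2 + b}$ ($q{\left(y,b \right)} = \frac{y + b}{b - 2} = \frac{b + y}{-2 + b}$)
$q{\left(1,K 4 \right)} Q = \frac{\left(-5\right) 4 + 1}{-2 - 20} \cdot 335671 = \frac{-20 + 1}{-2 - 20} \cdot 335671 = \frac{1}{-22} \left(-19\right) 335671 = \left(- \frac{1}{22}\right) \left(-19\right) 335671 = \frac{19}{22} \cdot 335671 = \frac{6377749}{22}$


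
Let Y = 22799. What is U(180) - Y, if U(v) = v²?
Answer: 9601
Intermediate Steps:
U(180) - Y = 180² - 1*22799 = 32400 - 22799 = 9601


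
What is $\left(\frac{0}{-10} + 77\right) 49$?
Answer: $3773$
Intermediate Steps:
$\left(\frac{0}{-10} + 77\right) 49 = \left(0 \left(- \frac{1}{10}\right) + 77\right) 49 = \left(0 + 77\right) 49 = 77 \cdot 49 = 3773$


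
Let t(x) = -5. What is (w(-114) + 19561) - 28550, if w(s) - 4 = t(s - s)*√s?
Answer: -8985 - 5*I*√114 ≈ -8985.0 - 53.385*I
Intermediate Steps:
w(s) = 4 - 5*√s
(w(-114) + 19561) - 28550 = ((4 - 5*I*√114) + 19561) - 28550 = (19565 - 5*I*√114) - 28550 = -8985 - 5*I*√114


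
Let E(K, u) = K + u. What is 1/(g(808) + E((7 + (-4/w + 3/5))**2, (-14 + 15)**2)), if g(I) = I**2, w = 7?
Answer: 1225/799820141 ≈ 1.5316e-6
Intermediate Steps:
1/(g(808) + E((7 + (-4/w + 3/5))**2, (-14 + 15)**2)) = 1/(808**2 + ((7 + (-4/7 + 3/5))**2 + (-14 + 15)**2)) = 1/(652864 + ((7 + (-4*1/7 + 3*(1/5)))**2 + 1**2)) = 1/(652864 + ((7 + (-4/7 + 3/5))**2 + 1)) = 1/(652864 + ((7 + 1/35)**2 + 1)) = 1/(652864 + ((246/35)**2 + 1)) = 1/(652864 + (60516/1225 + 1)) = 1/(652864 + 61741/1225) = 1/(799820141/1225) = 1225/799820141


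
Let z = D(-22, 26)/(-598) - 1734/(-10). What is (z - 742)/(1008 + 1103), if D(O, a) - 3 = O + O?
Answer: -1699909/6311890 ≈ -0.26932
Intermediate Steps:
D(O, a) = 3 + 2*O (D(O, a) = 3 + (O + O) = 3 + 2*O)
z = 518671/2990 (z = (3 + 2*(-22))/(-598) - 1734/(-10) = (3 - 44)*(-1/598) - 1734*(-1/10) = -41*(-1/598) + 867/5 = 41/598 + 867/5 = 518671/2990 ≈ 173.47)
(z - 742)/(1008 + 1103) = (518671/2990 - 742)/(1008 + 1103) = -1699909/2990/2111 = -1699909/2990*1/2111 = -1699909/6311890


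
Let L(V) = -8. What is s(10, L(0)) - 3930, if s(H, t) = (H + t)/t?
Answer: -15721/4 ≈ -3930.3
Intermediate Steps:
s(H, t) = (H + t)/t
s(10, L(0)) - 3930 = (10 - 8)/(-8) - 3930 = -⅛*2 - 3930 = -¼ - 3930 = -15721/4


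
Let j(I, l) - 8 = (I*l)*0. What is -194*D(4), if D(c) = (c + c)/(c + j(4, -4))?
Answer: -388/3 ≈ -129.33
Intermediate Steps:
j(I, l) = 8 (j(I, l) = 8 + (I*l)*0 = 8 + 0 = 8)
D(c) = 2*c/(8 + c) (D(c) = (c + c)/(c + 8) = (2*c)/(8 + c) = 2*c/(8 + c))
-194*D(4) = -388*4/(8 + 4) = -388*4/12 = -194*⅔ = -388/3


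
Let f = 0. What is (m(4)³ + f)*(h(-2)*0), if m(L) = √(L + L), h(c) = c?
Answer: 0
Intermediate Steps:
m(L) = √2*√L (m(L) = √(2*L) = √2*√L)
(m(4)³ + f)*(h(-2)*0) = ((√2*√4)³ + 0)*(-2*0) = ((√2*2)³ + 0)*0 = ((2*√2)³ + 0)*0 = (16*√2 + 0)*0 = (16*√2)*0 = 0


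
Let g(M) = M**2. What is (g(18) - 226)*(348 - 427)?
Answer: -7742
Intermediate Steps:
(g(18) - 226)*(348 - 427) = (18**2 - 226)*(348 - 427) = (324 - 226)*(-79) = 98*(-79) = -7742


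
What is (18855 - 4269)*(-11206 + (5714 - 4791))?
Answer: -149987838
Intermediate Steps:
(18855 - 4269)*(-11206 + (5714 - 4791)) = 14586*(-11206 + 923) = 14586*(-10283) = -149987838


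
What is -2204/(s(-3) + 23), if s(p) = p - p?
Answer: -2204/23 ≈ -95.826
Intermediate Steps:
s(p) = 0
-2204/(s(-3) + 23) = -2204/(0 + 23) = -2204/23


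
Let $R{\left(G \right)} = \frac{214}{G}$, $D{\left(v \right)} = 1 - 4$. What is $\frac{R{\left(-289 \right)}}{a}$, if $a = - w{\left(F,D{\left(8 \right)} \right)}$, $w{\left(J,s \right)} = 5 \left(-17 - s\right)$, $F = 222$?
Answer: $- \frac{107}{10115} \approx -0.010578$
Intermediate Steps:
$D{\left(v \right)} = -3$ ($D{\left(v \right)} = 1 - 4 = -3$)
$w{\left(J,s \right)} = -85 - 5 s$
$a = 70$ ($a = - (-85 - -15) = - (-85 + 15) = \left(-1\right) \left(-70\right) = 70$)
$\frac{R{\left(-289 \right)}}{a} = \frac{214 \frac{1}{-289}}{70} = 214 \left(- \frac{1}{289}\right) \frac{1}{70} = \left(- \frac{214}{289}\right) \frac{1}{70} = - \frac{107}{10115}$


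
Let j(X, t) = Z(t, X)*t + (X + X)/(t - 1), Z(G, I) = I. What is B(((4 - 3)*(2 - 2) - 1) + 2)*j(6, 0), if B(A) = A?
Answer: -12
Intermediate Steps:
j(X, t) = X*t + 2*X/(-1 + t) (j(X, t) = X*t + (X + X)/(t - 1) = X*t + (2*X)/(-1 + t) = X*t + 2*X/(-1 + t))
B(((4 - 3)*(2 - 2) - 1) + 2)*j(6, 0) = (((4 - 3)*(2 - 2) - 1) + 2)*(6*(2 + 0² - 1*0)/(-1 + 0)) = ((1*0 - 1) + 2)*(6*(2 + 0 + 0)/(-1)) = ((0 - 1) + 2)*(6*(-1)*2) = (-1 + 2)*(-12) = 1*(-12) = -12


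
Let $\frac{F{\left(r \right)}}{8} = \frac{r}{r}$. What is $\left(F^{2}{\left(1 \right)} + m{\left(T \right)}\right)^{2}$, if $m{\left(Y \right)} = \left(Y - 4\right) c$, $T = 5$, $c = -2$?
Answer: $3844$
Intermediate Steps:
$F{\left(r \right)} = 8$ ($F{\left(r \right)} = 8 \frac{r}{r} = 8 \cdot 1 = 8$)
$m{\left(Y \right)} = 8 - 2 Y$ ($m{\left(Y \right)} = \left(Y - 4\right) \left(-2\right) = \left(-4 + Y\right) \left(-2\right) = 8 - 2 Y$)
$\left(F^{2}{\left(1 \right)} + m{\left(T \right)}\right)^{2} = \left(8^{2} + \left(8 - 10\right)\right)^{2} = \left(64 + \left(8 - 10\right)\right)^{2} = \left(64 - 2\right)^{2} = 62^{2} = 3844$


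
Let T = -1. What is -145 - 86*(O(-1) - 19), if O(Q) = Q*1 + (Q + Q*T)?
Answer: 1575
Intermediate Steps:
O(Q) = Q (O(Q) = Q*1 + (Q + Q*(-1)) = Q + (Q - Q) = Q + 0 = Q)
-145 - 86*(O(-1) - 19) = -145 - 86*(-1 - 19) = -145 - 86*(-20) = -145 + 1720 = 1575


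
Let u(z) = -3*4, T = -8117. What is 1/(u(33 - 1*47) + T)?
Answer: -1/8129 ≈ -0.00012302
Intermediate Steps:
u(z) = -12
1/(u(33 - 1*47) + T) = 1/(-12 - 8117) = 1/(-8129) = -1/8129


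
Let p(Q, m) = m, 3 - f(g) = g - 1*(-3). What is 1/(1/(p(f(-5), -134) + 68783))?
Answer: 68649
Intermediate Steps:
f(g) = -g (f(g) = 3 - (g - 1*(-3)) = 3 - (g + 3) = 3 - (3 + g) = 3 + (-3 - g) = -g)
1/(1/(p(f(-5), -134) + 68783)) = 1/(1/(-134 + 68783)) = 1/(1/68649) = 68649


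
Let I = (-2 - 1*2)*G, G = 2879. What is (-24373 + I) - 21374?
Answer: -57263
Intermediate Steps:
I = -11516 (I = (-2 - 1*2)*2879 = (-2 - 2)*2879 = -4*2879 = -11516)
(-24373 + I) - 21374 = (-24373 - 11516) - 21374 = -35889 - 21374 = -57263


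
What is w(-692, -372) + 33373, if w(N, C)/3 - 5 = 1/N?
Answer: 23104493/692 ≈ 33388.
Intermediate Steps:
w(N, C) = 15 + 3/N
w(-692, -372) + 33373 = (15 + 3/(-692)) + 33373 = (15 + 3*(-1/692)) + 33373 = (15 - 3/692) + 33373 = 10377/692 + 33373 = 23104493/692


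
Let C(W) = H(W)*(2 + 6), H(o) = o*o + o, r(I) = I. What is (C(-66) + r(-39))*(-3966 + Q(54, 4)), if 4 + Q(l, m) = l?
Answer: -134244396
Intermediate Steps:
Q(l, m) = -4 + l
H(o) = o + o**2 (H(o) = o**2 + o = o + o**2)
C(W) = 8*W*(1 + W) (C(W) = (W*(1 + W))*(2 + 6) = (W*(1 + W))*8 = 8*W*(1 + W))
(C(-66) + r(-39))*(-3966 + Q(54, 4)) = (8*(-66)*(1 - 66) - 39)*(-3966 + (-4 + 54)) = (8*(-66)*(-65) - 39)*(-3966 + 50) = (34320 - 39)*(-3916) = 34281*(-3916) = -134244396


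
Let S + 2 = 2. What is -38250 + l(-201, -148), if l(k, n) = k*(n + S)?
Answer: -8502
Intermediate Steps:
S = 0 (S = -2 + 2 = 0)
l(k, n) = k*n (l(k, n) = k*(n + 0) = k*n)
-38250 + l(-201, -148) = -38250 - 201*(-148) = -38250 + 29748 = -8502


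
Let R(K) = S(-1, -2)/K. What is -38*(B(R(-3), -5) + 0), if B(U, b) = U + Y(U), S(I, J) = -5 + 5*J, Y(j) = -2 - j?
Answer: 76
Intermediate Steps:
R(K) = -15/K (R(K) = (-5 + 5*(-2))/K = (-5 - 10)/K = -15/K)
B(U, b) = -2 (B(U, b) = U + (-2 - U) = -2)
-38*(B(R(-3), -5) + 0) = -38*(-2 + 0) = -38*(-2) = 76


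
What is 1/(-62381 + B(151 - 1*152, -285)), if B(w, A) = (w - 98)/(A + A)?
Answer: -190/11852357 ≈ -1.6031e-5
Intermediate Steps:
B(w, A) = (-98 + w)/(2*A) (B(w, A) = (-98 + w)/((2*A)) = (-98 + w)*(1/(2*A)) = (-98 + w)/(2*A))
1/(-62381 + B(151 - 1*152, -285)) = 1/(-62381 + (½)*(-98 + (151 - 1*152))/(-285)) = 1/(-62381 + (½)*(-1/285)*(-98 + (151 - 152))) = 1/(-62381 + (½)*(-1/285)*(-98 - 1)) = 1/(-62381 + (½)*(-1/285)*(-99)) = 1/(-62381 + 33/190) = 1/(-11852357/190) = -190/11852357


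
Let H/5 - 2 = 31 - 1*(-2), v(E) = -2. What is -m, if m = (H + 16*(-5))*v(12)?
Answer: 190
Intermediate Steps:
H = 175 (H = 10 + 5*(31 - 1*(-2)) = 10 + 5*(31 + 2) = 10 + 5*33 = 10 + 165 = 175)
m = -190 (m = (175 + 16*(-5))*(-2) = (175 - 80)*(-2) = 95*(-2) = -190)
-m = -1*(-190) = 190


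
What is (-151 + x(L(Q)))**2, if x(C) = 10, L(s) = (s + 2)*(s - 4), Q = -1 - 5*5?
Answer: 19881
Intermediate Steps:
Q = -26 (Q = -1 - 25 = -26)
L(s) = (-4 + s)*(2 + s) (L(s) = (2 + s)*(-4 + s) = (-4 + s)*(2 + s))
(-151 + x(L(Q)))**2 = (-151 + 10)**2 = (-141)**2 = 19881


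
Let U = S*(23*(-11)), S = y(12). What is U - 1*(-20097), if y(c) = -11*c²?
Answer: 420849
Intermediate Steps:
S = -1584 (S = -11*12² = -11*144 = -1584)
U = 400752 (U = -36432*(-11) = -1584*(-253) = 400752)
U - 1*(-20097) = 400752 - 1*(-20097) = 400752 + 20097 = 420849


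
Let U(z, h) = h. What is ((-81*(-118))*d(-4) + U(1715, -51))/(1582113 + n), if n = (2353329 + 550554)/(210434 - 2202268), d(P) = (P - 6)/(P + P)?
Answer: 7898617727/1050434520453 ≈ 0.0075194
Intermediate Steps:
d(P) = (-6 + P)/(2*P) (d(P) = (-6 + P)/((2*P)) = (-6 + P)*(1/(2*P)) = (-6 + P)/(2*P))
n = -2903883/1991834 (n = 2903883/(-1991834) = 2903883*(-1/1991834) = -2903883/1991834 ≈ -1.4579)
((-81*(-118))*d(-4) + U(1715, -51))/(1582113 + n) = ((-81*(-118))*((½)*(-6 - 4)/(-4)) - 51)/(1582113 - 2903883/1991834) = (9558*((½)*(-¼)*(-10)) - 51)/(3151303561359/1991834) = (9558*(5/4) - 51)*(1991834/3151303561359) = (23895/2 - 51)*(1991834/3151303561359) = (23793/2)*(1991834/3151303561359) = 7898617727/1050434520453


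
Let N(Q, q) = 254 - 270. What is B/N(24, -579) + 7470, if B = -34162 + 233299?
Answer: -79617/16 ≈ -4976.1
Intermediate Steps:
N(Q, q) = -16
B = 199137
B/N(24, -579) + 7470 = 199137/(-16) + 7470 = 199137*(-1/16) + 7470 = -199137/16 + 7470 = -79617/16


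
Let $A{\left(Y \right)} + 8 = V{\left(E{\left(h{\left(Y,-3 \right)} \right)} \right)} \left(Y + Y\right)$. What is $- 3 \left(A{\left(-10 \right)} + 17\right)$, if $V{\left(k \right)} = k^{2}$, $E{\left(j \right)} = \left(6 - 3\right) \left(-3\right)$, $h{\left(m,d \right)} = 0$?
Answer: $4833$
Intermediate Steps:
$E{\left(j \right)} = -9$ ($E{\left(j \right)} = 3 \left(-3\right) = -9$)
$A{\left(Y \right)} = -8 + 162 Y$ ($A{\left(Y \right)} = -8 + \left(-9\right)^{2} \left(Y + Y\right) = -8 + 81 \cdot 2 Y = -8 + 162 Y$)
$- 3 \left(A{\left(-10 \right)} + 17\right) = - 3 \left(\left(-8 + 162 \left(-10\right)\right) + 17\right) = - 3 \left(\left(-8 - 1620\right) + 17\right) = - 3 \left(-1628 + 17\right) = \left(-3\right) \left(-1611\right) = 4833$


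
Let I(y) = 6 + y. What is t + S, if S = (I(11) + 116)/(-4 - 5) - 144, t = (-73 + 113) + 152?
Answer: 299/9 ≈ 33.222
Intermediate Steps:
t = 192 (t = 40 + 152 = 192)
S = -1429/9 (S = ((6 + 11) + 116)/(-4 - 5) - 144 = (17 + 116)/(-9) - 144 = 133*(-⅑) - 144 = -133/9 - 144 = -1429/9 ≈ -158.78)
t + S = 192 - 1429/9 = 299/9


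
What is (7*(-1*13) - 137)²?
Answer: 51984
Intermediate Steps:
(7*(-1*13) - 137)² = (7*(-13) - 137)² = (-91 - 137)² = (-228)² = 51984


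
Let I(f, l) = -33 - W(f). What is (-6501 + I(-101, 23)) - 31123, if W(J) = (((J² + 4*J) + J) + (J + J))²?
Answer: -90173693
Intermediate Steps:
W(J) = (J² + 7*J)² (W(J) = ((J² + 5*J) + 2*J)² = (J² + 7*J)²)
I(f, l) = -33 - f²*(7 + f)²
(-6501 + I(-101, 23)) - 31123 = (-6501 + (-33 - 1*(-101)²*(7 - 101)²)) - 31123 = (-6501 + (-33 - 1*10201*(-94)²)) - 31123 = (-6501 + (-33 - 1*10201*8836)) - 31123 = (-6501 + (-33 - 90136036)) - 31123 = (-6501 - 90136069) - 31123 = -90142570 - 31123 = -90173693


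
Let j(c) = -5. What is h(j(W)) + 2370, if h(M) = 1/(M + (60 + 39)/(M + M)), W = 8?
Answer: 353120/149 ≈ 2369.9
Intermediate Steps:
h(M) = 1/(M + 99/(2*M)) (h(M) = 1/(M + 99/((2*M))) = 1/(M + 99*(1/(2*M))) = 1/(M + 99/(2*M)))
h(j(W)) + 2370 = 2*(-5)/(99 + 2*(-5)²) + 2370 = 2*(-5)/(99 + 2*25) + 2370 = 2*(-5)/(99 + 50) + 2370 = 2*(-5)/149 + 2370 = 2*(-5)*(1/149) + 2370 = -10/149 + 2370 = 353120/149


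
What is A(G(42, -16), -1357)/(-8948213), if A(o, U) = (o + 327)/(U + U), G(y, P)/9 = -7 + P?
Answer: 60/12142725041 ≈ 4.9412e-9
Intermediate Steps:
G(y, P) = -63 + 9*P (G(y, P) = 9*(-7 + P) = -63 + 9*P)
A(o, U) = (327 + o)/(2*U) (A(o, U) = (327 + o)/((2*U)) = (327 + o)*(1/(2*U)) = (327 + o)/(2*U))
A(G(42, -16), -1357)/(-8948213) = ((½)*(327 + (-63 + 9*(-16)))/(-1357))/(-8948213) = ((½)*(-1/1357)*(327 + (-63 - 144)))*(-1/8948213) = ((½)*(-1/1357)*(327 - 207))*(-1/8948213) = ((½)*(-1/1357)*120)*(-1/8948213) = -60/1357*(-1/8948213) = 60/12142725041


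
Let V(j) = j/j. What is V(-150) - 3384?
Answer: -3383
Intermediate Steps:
V(j) = 1
V(-150) - 3384 = 1 - 3384 = -3383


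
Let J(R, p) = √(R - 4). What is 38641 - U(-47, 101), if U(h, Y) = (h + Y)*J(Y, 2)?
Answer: 38641 - 54*√97 ≈ 38109.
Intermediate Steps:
J(R, p) = √(-4 + R)
U(h, Y) = √(-4 + Y)*(Y + h) (U(h, Y) = (h + Y)*√(-4 + Y) = (Y + h)*√(-4 + Y) = √(-4 + Y)*(Y + h))
38641 - U(-47, 101) = 38641 - √(-4 + 101)*(101 - 47) = 38641 - √97*54 = 38641 - 54*√97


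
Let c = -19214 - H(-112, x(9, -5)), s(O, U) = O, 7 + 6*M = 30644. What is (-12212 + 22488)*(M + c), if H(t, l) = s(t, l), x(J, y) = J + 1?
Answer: -431463550/3 ≈ -1.4382e+8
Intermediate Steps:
x(J, y) = 1 + J
M = 30637/6 (M = -7/6 + (1/6)*30644 = -7/6 + 15322/3 = 30637/6 ≈ 5106.2)
H(t, l) = t
c = -19102 (c = -19214 - 1*(-112) = -19214 + 112 = -19102)
(-12212 + 22488)*(M + c) = (-12212 + 22488)*(30637/6 - 19102) = 10276*(-83975/6) = -431463550/3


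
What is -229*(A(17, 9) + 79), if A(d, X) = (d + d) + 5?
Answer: -27022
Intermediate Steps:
A(d, X) = 5 + 2*d (A(d, X) = 2*d + 5 = 5 + 2*d)
-229*(A(17, 9) + 79) = -229*((5 + 2*17) + 79) = -229*((5 + 34) + 79) = -229*(39 + 79) = -229*118 = -27022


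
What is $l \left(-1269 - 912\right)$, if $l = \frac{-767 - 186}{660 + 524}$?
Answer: $\frac{2078493}{1184} \approx 1755.5$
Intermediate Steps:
$l = - \frac{953}{1184} \approx -0.8049$
$l \left(-1269 - 912\right) = - \frac{953 \left(-1269 - 912\right)}{1184} = \left(- \frac{953}{1184}\right) \left(-2181\right) = \frac{2078493}{1184}$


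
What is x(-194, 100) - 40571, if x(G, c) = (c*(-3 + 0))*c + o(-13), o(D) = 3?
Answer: -70568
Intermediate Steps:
x(G, c) = 3 - 3*c² (x(G, c) = (c*(-3 + 0))*c + 3 = (c*(-3))*c + 3 = (-3*c)*c + 3 = -3*c² + 3 = 3 - 3*c²)
x(-194, 100) - 40571 = (3 - 3*100²) - 40571 = (3 - 3*10000) - 40571 = (3 - 30000) - 40571 = -29997 - 40571 = -70568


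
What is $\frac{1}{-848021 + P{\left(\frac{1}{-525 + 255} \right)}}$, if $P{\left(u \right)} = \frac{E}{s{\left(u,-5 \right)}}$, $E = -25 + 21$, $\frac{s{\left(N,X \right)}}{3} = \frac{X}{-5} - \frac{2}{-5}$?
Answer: $- \frac{21}{17808461} \approx -1.1792 \cdot 10^{-6}$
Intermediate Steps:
$s{\left(N,X \right)} = \frac{6}{5} - \frac{3 X}{5}$ ($s{\left(N,X \right)} = 3 \left(\frac{X}{-5} - \frac{2}{-5}\right) = 3 \left(X \left(- \frac{1}{5}\right) - - \frac{2}{5}\right) = 3 \left(- \frac{X}{5} + \frac{2}{5}\right) = 3 \left(\frac{2}{5} - \frac{X}{5}\right) = \frac{6}{5} - \frac{3 X}{5}$)
$E = -4$
$P{\left(u \right)} = - \frac{20}{21}$ ($P{\left(u \right)} = - \frac{4}{\frac{6}{5} - -3} = - \frac{4}{\frac{6}{5} + 3} = - \frac{4}{\frac{21}{5}} = \left(-4\right) \frac{5}{21} = - \frac{20}{21}$)
$\frac{1}{-848021 + P{\left(\frac{1}{-525 + 255} \right)}} = \frac{1}{-848021 - \frac{20}{21}} = \frac{1}{- \frac{17808461}{21}} = - \frac{21}{17808461}$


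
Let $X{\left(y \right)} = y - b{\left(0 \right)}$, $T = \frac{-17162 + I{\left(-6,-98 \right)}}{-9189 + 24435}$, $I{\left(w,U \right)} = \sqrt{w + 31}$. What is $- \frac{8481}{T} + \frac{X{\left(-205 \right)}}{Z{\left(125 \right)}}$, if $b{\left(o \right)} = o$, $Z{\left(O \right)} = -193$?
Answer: $\frac{1188508243}{157681} \approx 7537.4$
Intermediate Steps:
$I{\left(w,U \right)} = \sqrt{31 + w}$
$T = - \frac{817}{726}$ ($T = \frac{-17162 + \sqrt{31 - 6}}{-9189 + 24435} = \frac{-17162 + \sqrt{25}}{15246} = \left(-17162 + 5\right) \frac{1}{15246} = \left(-17157\right) \frac{1}{15246} = - \frac{817}{726} \approx -1.1253$)
$X{\left(y \right)} = y$ ($X{\left(y \right)} = y - 0 = y + 0 = y$)
$- \frac{8481}{T} + \frac{X{\left(-205 \right)}}{Z{\left(125 \right)}} = - \frac{8481}{- \frac{817}{726}} - \frac{205}{-193} = \left(-8481\right) \left(- \frac{726}{817}\right) - - \frac{205}{193} = \frac{6157206}{817} + \frac{205}{193} = \frac{1188508243}{157681}$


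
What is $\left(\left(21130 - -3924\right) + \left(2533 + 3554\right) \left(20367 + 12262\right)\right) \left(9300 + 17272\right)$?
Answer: $5278203010444$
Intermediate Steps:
$\left(\left(21130 - -3924\right) + \left(2533 + 3554\right) \left(20367 + 12262\right)\right) \left(9300 + 17272\right) = \left(\left(21130 + 3924\right) + 6087 \cdot 32629\right) 26572 = \left(25054 + 198612723\right) 26572 = 198637777 \cdot 26572 = 5278203010444$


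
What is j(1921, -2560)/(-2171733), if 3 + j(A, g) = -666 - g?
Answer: -1891/2171733 ≈ -0.00087073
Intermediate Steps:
j(A, g) = -669 - g (j(A, g) = -3 + (-666 - g) = -669 - g)
j(1921, -2560)/(-2171733) = (-669 - 1*(-2560))/(-2171733) = (-669 + 2560)*(-1/2171733) = 1891*(-1/2171733) = -1891/2171733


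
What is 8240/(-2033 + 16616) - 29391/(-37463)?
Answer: 737304073/546322929 ≈ 1.3496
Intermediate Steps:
8240/(-2033 + 16616) - 29391/(-37463) = 8240/14583 - 29391*(-1/37463) = 8240*(1/14583) + 29391/37463 = 8240/14583 + 29391/37463 = 737304073/546322929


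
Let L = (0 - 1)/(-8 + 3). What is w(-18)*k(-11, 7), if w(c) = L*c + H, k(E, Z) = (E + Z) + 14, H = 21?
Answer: 174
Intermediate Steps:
k(E, Z) = 14 + E + Z
L = ⅕ (L = -1/(-5) = -1*(-⅕) = ⅕ ≈ 0.20000)
w(c) = 21 + c/5 (w(c) = c/5 + 21 = 21 + c/5)
w(-18)*k(-11, 7) = (21 + (⅕)*(-18))*(14 - 11 + 7) = (21 - 18/5)*10 = (87/5)*10 = 174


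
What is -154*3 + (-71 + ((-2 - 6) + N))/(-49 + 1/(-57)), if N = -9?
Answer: -58446/127 ≈ -460.20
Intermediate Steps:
-154*3 + (-71 + ((-2 - 6) + N))/(-49 + 1/(-57)) = -154*3 + (-71 + ((-2 - 6) - 9))/(-49 + 1/(-57)) = -462 + (-71 + (-8 - 9))/(-49 - 1/57) = -462 + (-71 - 17)/(-2794/57) = -462 - 88*(-57/2794) = -462 + 228/127 = -58446/127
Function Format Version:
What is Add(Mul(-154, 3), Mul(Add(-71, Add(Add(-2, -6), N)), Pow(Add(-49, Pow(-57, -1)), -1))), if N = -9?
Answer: Rational(-58446, 127) ≈ -460.20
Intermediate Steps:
Add(Mul(-154, 3), Mul(Add(-71, Add(Add(-2, -6), N)), Pow(Add(-49, Pow(-57, -1)), -1))) = Add(Mul(-154, 3), Mul(Add(-71, Add(Add(-2, -6), -9)), Pow(Add(-49, Pow(-57, -1)), -1))) = Add(-462, Mul(Add(-71, Add(-8, -9)), Pow(Add(-49, Rational(-1, 57)), -1))) = Add(-462, Mul(Add(-71, -17), Pow(Rational(-2794, 57), -1))) = Add(-462, Mul(-88, Rational(-57, 2794))) = Add(-462, Rational(228, 127)) = Rational(-58446, 127)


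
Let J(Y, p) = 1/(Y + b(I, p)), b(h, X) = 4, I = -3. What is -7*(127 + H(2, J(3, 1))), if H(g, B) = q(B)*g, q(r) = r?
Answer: -891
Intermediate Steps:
J(Y, p) = 1/(4 + Y) (J(Y, p) = 1/(Y + 4) = 1/(4 + Y))
H(g, B) = B*g
-7*(127 + H(2, J(3, 1))) = -7*(127 + 2/(4 + 3)) = -7*(127 + 2/7) = -7*891/7 = -891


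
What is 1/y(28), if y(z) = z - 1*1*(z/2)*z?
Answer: -1/364 ≈ -0.0027473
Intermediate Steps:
y(z) = z - z**2/2 (y(z) = z - (z*(1/2))*z = z - (z/2)*z = z - z**2/2)
1/y(28) = 1/((1/2)*28*(2 - 1*28)) = 1/((1/2)*28*(2 - 28)) = 1/((1/2)*28*(-26)) = 1/(-364) = -1/364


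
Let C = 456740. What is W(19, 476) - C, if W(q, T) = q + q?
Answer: -456702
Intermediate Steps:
W(q, T) = 2*q
W(19, 476) - C = 2*19 - 1*456740 = 38 - 456740 = -456702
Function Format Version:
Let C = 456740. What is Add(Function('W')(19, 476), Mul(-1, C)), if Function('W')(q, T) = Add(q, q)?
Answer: -456702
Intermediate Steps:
Function('W')(q, T) = Mul(2, q)
Add(Function('W')(19, 476), Mul(-1, C)) = Add(Mul(2, 19), Mul(-1, 456740)) = Add(38, -456740) = -456702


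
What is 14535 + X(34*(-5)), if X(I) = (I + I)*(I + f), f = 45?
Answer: 57035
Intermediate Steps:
X(I) = 2*I*(45 + I) (X(I) = (I + I)*(I + 45) = (2*I)*(45 + I) = 2*I*(45 + I))
14535 + X(34*(-5)) = 14535 + 2*(34*(-5))*(45 + 34*(-5)) = 14535 + 2*(-170)*(45 - 170) = 14535 + 2*(-170)*(-125) = 14535 + 42500 = 57035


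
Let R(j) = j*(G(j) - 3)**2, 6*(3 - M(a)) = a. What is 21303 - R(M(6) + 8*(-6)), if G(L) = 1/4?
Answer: 173207/8 ≈ 21651.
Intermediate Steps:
G(L) = 1/4
M(a) = 3 - a/6
R(j) = 121*j/16 (R(j) = j*(1/4 - 3)**2 = j*(-11/4)**2 = j*(121/16) = 121*j/16)
21303 - R(M(6) + 8*(-6)) = 21303 - 121*((3 - 1/6*6) + 8*(-6))/16 = 21303 - 121*((3 - 1) - 48)/16 = 21303 - 121*(2 - 48)/16 = 21303 - 121*(-46)/16 = 21303 - 1*(-2783/8) = 21303 + 2783/8 = 173207/8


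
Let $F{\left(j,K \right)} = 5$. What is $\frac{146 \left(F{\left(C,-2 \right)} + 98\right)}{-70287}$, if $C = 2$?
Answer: $- \frac{15038}{70287} \approx -0.21395$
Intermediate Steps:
$\frac{146 \left(F{\left(C,-2 \right)} + 98\right)}{-70287} = \frac{146 \left(5 + 98\right)}{-70287} = 146 \cdot 103 \left(- \frac{1}{70287}\right) = 15038 \left(- \frac{1}{70287}\right) = - \frac{15038}{70287}$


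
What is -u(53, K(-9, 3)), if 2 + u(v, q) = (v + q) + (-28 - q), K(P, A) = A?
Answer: -23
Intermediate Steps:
u(v, q) = -30 + v (u(v, q) = -2 + ((v + q) + (-28 - q)) = -2 + ((q + v) + (-28 - q)) = -2 + (-28 + v) = -30 + v)
-u(53, K(-9, 3)) = -(-30 + 53) = -1*23 = -23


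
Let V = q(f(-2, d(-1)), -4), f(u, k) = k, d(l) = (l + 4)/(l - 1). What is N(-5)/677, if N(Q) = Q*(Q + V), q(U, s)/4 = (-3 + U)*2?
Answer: 205/677 ≈ 0.30281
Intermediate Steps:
d(l) = (4 + l)/(-1 + l)
q(U, s) = -24 + 8*U (q(U, s) = 4*((-3 + U)*2) = 4*(-6 + 2*U) = -24 + 8*U)
V = -36 (V = -24 + 8*((4 - 1)/(-1 - 1)) = -24 + 8*(3/(-2)) = -24 + 8*(-½*3) = -24 + 8*(-3/2) = -24 - 12 = -36)
N(Q) = Q*(-36 + Q) (N(Q) = Q*(Q - 36) = Q*(-36 + Q))
N(-5)/677 = -5*(-36 - 5)/677 = -5*(-41)*(1/677) = 205*(1/677) = 205/677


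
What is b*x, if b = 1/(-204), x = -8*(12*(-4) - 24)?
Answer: -48/17 ≈ -2.8235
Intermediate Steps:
x = 576 (x = -8*(-48 - 24) = -8*(-72) = 576)
b = -1/204 ≈ -0.0049020
b*x = -1/204*576 = -48/17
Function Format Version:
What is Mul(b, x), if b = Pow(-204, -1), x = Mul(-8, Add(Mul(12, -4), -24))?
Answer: Rational(-48, 17) ≈ -2.8235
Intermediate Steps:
x = 576 (x = Mul(-8, Add(-48, -24)) = Mul(-8, -72) = 576)
b = Rational(-1, 204) ≈ -0.0049020
Mul(b, x) = Mul(Rational(-1, 204), 576) = Rational(-48, 17)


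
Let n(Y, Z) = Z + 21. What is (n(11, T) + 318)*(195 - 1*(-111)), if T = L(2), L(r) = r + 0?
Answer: 104346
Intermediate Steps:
L(r) = r
T = 2
n(Y, Z) = 21 + Z
(n(11, T) + 318)*(195 - 1*(-111)) = ((21 + 2) + 318)*(195 - 1*(-111)) = (23 + 318)*(195 + 111) = 341*306 = 104346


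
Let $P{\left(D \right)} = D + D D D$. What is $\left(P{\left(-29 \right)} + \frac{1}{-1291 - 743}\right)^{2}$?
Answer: $\frac{2466732713761369}{4137156} \approx 5.9624 \cdot 10^{8}$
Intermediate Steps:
$P{\left(D \right)} = D + D^{3}$ ($P{\left(D \right)} = D + D^{2} D = D + D^{3}$)
$\left(P{\left(-29 \right)} + \frac{1}{-1291 - 743}\right)^{2} = \left(\left(-29 + \left(-29\right)^{3}\right) + \frac{1}{-1291 - 743}\right)^{2} = \left(\left(-29 - 24389\right) + \frac{1}{-2034}\right)^{2} = \left(-24418 - \frac{1}{2034}\right)^{2} = \left(- \frac{49666213}{2034}\right)^{2} = \frac{2466732713761369}{4137156}$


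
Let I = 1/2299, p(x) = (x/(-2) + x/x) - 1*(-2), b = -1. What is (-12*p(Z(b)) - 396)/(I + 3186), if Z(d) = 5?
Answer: -924198/7324615 ≈ -0.12618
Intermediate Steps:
p(x) = 3 - x/2 (p(x) = (x*(-1/2) + 1) + 2 = (-x/2 + 1) + 2 = (1 - x/2) + 2 = 3 - x/2)
I = 1/2299 ≈ 0.00043497
(-12*p(Z(b)) - 396)/(I + 3186) = (-12*(3 - 1/2*5) - 396)/(1/2299 + 3186) = (-12*(3 - 5/2) - 396)/(7324615/2299) = (-12*1/2 - 396)*(2299/7324615) = (-6 - 396)*(2299/7324615) = -402*2299/7324615 = -924198/7324615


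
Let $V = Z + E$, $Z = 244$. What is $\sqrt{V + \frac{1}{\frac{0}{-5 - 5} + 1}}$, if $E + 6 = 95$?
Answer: $\sqrt{334} \approx 18.276$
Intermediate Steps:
$E = 89$ ($E = -6 + 95 = 89$)
$V = 333$ ($V = 244 + 89 = 333$)
$\sqrt{V + \frac{1}{\frac{0}{-5 - 5} + 1}} = \sqrt{333 + \frac{1}{\frac{0}{-5 - 5} + 1}} = \sqrt{333 + \frac{1}{\frac{0}{-10} + 1}} = \sqrt{333 + \frac{1}{0 \left(- \frac{1}{10}\right) + 1}} = \sqrt{333 + \frac{1}{0 + 1}} = \sqrt{333 + 1^{-1}} = \sqrt{333 + 1} = \sqrt{334}$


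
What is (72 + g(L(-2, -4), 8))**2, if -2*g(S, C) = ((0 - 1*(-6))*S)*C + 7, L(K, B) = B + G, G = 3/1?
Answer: 34225/4 ≈ 8556.3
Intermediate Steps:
G = 3 (G = 3*1 = 3)
L(K, B) = 3 + B (L(K, B) = B + 3 = 3 + B)
g(S, C) = -7/2 - 3*C*S (g(S, C) = -(((0 - 1*(-6))*S)*C + 7)/2 = -(((0 + 6)*S)*C + 7)/2 = -((6*S)*C + 7)/2 = -(6*C*S + 7)/2 = -(7 + 6*C*S)/2 = -7/2 - 3*C*S)
(72 + g(L(-2, -4), 8))**2 = (72 + (-7/2 - 3*8*(3 - 4)))**2 = (72 + (-7/2 - 3*8*(-1)))**2 = (72 + (-7/2 + 24))**2 = (72 + 41/2)**2 = (185/2)**2 = 34225/4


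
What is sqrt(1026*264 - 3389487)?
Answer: I*sqrt(3118623) ≈ 1766.0*I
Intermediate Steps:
sqrt(1026*264 - 3389487) = sqrt(270864 - 3389487) = sqrt(-3118623) = I*sqrt(3118623)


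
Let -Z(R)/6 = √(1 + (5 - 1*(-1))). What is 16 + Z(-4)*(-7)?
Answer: 16 + 42*√7 ≈ 127.12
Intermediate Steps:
Z(R) = -6*√7 (Z(R) = -6*√(1 + (5 - 1*(-1))) = -6*√(1 + (5 + 1)) = -6*√(1 + 6) = -6*√7)
16 + Z(-4)*(-7) = 16 - 6*√7*(-7) = 16 + 42*√7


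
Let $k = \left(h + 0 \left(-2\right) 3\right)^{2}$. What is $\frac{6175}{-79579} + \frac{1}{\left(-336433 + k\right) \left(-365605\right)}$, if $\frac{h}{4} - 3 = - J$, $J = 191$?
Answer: $- \frac{517153180826704}{6664701695655945} \approx -0.077596$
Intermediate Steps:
$h = -752$ ($h = 12 + 4 \left(\left(-1\right) 191\right) = 12 + 4 \left(-191\right) = 12 - 764 = -752$)
$k = 565504$ ($k = \left(-752 + 0 \left(-2\right) 3\right)^{2} = \left(-752 + 0 \cdot 3\right)^{2} = \left(-752 + 0\right)^{2} = \left(-752\right)^{2} = 565504$)
$\frac{6175}{-79579} + \frac{1}{\left(-336433 + k\right) \left(-365605\right)} = \frac{6175}{-79579} + \frac{1}{\left(-336433 + 565504\right) \left(-365605\right)} = 6175 \left(- \frac{1}{79579}\right) + \frac{1}{229071} \left(- \frac{1}{365605}\right) = - \frac{6175}{79579} + \frac{1}{229071} \left(- \frac{1}{365605}\right) = - \frac{6175}{79579} - \frac{1}{83749502955} = - \frac{517153180826704}{6664701695655945}$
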